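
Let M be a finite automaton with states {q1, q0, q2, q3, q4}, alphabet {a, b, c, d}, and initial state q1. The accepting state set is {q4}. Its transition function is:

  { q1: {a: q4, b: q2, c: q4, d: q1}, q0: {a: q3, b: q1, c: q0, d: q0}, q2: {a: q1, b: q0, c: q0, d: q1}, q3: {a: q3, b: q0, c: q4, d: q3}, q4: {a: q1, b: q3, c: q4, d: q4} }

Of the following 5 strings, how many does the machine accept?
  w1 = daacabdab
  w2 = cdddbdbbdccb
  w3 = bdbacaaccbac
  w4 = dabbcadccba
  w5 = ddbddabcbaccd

2

w1: q1 → q1 → q4 → q1 → q4 → q1 → q2 → q1 → q4 → q3  → end q3, rejected
w2: q1 → q4 → q4 → q4 → q4 → q3 → q3 → q0 → q1 → q1 → q4 → q4 → q3  → end q3, rejected
w3: q1 → q2 → q1 → q2 → q1 → q4 → q1 → q4 → q4 → q4 → q3 → q3 → q4  → end q4, accepted
w4: q1 → q1 → q4 → q3 → q0 → q0 → q3 → q3 → q4 → q4 → q3 → q3  → end q3, rejected
w5: q1 → q1 → q1 → q2 → q1 → q1 → q4 → q3 → q4 → q3 → q3 → q4 → q4 → q4  → end q4, accepted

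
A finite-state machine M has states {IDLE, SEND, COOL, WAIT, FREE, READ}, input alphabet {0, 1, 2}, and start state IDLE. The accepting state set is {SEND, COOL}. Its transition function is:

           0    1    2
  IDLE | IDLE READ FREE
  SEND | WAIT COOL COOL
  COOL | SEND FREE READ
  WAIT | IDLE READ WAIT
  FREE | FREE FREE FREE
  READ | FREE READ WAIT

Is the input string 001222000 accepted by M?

No

start at IDLE
read '0': IDLE → IDLE
read '0': IDLE → IDLE
read '1': IDLE → READ
read '2': READ → WAIT
read '2': WAIT → WAIT
read '2': WAIT → WAIT
read '0': WAIT → IDLE
read '0': IDLE → IDLE
read '0': IDLE → IDLE
End state IDLE is not accepting.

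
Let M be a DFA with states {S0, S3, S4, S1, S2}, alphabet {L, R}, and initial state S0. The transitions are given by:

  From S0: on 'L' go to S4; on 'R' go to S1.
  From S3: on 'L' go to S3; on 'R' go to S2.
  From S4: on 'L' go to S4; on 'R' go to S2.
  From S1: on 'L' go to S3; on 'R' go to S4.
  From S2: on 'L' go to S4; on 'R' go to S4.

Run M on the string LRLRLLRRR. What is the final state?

start at S0
read 'L': S0 → S4
read 'R': S4 → S2
read 'L': S2 → S4
read 'R': S4 → S2
read 'L': S2 → S4
read 'L': S4 → S4
read 'R': S4 → S2
read 'R': S2 → S4
read 'R': S4 → S2

S2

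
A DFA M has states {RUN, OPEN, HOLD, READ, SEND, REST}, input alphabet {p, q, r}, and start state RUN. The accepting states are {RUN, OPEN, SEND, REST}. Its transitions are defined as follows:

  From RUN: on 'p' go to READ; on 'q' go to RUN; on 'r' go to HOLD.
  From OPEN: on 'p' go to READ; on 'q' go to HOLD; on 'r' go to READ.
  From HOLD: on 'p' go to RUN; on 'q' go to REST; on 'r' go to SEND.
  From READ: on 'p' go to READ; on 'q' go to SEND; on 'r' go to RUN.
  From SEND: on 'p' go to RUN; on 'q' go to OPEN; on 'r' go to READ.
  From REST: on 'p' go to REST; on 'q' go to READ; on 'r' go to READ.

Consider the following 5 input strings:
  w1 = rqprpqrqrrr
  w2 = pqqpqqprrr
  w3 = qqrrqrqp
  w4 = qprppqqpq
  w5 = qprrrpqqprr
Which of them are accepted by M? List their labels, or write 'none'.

w1: RUN → HOLD → REST → REST → READ → READ → SEND → READ → SEND → READ → RUN → HOLD  → end HOLD, rejected
w2: RUN → READ → SEND → OPEN → READ → SEND → OPEN → READ → RUN → HOLD → SEND  → end SEND, accepted
w3: RUN → RUN → RUN → HOLD → SEND → OPEN → READ → SEND → RUN  → end RUN, accepted
w4: RUN → RUN → READ → RUN → READ → READ → SEND → OPEN → READ → SEND  → end SEND, accepted
w5: RUN → RUN → READ → RUN → HOLD → SEND → RUN → RUN → RUN → READ → RUN → HOLD  → end HOLD, rejected

w2, w3, w4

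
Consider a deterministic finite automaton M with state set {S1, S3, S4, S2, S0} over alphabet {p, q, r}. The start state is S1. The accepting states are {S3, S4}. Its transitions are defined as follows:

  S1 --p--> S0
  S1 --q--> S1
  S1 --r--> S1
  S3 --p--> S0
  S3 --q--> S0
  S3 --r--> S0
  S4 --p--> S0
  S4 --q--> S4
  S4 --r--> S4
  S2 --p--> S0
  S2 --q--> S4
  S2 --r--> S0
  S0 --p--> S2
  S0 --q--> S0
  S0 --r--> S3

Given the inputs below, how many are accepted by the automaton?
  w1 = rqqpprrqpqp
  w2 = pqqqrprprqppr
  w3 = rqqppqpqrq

1

w1: Trace: S1 -r-> S1 -q-> S1 -q-> S1 -p-> S0 -p-> S2 -r-> S0 -r-> S3 -q-> S0 -p-> S2 -q-> S4 -p-> S0  → end S0, rejected
w2: Trace: S1 -p-> S0 -q-> S0 -q-> S0 -q-> S0 -r-> S3 -p-> S0 -r-> S3 -p-> S0 -r-> S3 -q-> S0 -p-> S2 -p-> S0 -r-> S3  → end S3, accepted
w3: Trace: S1 -r-> S1 -q-> S1 -q-> S1 -p-> S0 -p-> S2 -q-> S4 -p-> S0 -q-> S0 -r-> S3 -q-> S0  → end S0, rejected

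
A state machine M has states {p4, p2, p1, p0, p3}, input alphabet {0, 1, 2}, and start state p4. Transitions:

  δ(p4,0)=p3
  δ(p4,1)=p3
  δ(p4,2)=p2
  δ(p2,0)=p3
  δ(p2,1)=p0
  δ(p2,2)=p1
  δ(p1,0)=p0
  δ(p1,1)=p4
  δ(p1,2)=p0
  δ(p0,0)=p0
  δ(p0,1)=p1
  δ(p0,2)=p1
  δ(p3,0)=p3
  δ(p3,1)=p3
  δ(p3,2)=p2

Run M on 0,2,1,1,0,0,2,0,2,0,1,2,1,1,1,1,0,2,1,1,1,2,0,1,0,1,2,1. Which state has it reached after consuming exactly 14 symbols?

p4

p4 → p3 → p2 → p0 → p1 → p0 → p0 → p1 → p0 → p1 → p0 → p1 → p0 → p1 → p4
After 14 symbols: p4.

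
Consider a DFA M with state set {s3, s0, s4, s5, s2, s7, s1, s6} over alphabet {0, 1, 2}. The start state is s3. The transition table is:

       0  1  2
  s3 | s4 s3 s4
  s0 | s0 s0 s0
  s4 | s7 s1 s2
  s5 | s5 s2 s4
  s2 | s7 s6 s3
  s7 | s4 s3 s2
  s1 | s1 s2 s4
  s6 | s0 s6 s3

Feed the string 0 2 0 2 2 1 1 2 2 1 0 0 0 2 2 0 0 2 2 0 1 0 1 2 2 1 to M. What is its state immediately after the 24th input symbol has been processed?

s0

s3 → s4 → s2 → s7 → s2 → s3 → s3 → s3 → s4 → s2 → s6 → s0 → s0 → s0 → s0 → s0 → s0 → s0 → s0 → s0 → s0 → s0 → s0 → s0 → s0
After 24 symbols: s0.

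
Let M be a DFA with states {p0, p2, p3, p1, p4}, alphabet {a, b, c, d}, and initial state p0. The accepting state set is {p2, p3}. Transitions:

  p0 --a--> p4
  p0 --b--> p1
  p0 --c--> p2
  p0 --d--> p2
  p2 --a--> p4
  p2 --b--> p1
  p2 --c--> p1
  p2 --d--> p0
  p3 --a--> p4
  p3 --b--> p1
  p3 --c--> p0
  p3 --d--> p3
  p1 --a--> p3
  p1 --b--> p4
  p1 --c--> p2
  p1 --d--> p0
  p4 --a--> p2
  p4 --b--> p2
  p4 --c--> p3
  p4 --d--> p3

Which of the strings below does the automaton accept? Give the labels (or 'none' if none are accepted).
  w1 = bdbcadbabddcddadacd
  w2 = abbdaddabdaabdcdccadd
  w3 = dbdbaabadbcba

w1:
  start at p0
  read 'b': p0 → p1
  read 'd': p1 → p0
  read 'b': p0 → p1
  read 'c': p1 → p2
  read 'a': p2 → p4
  read 'd': p4 → p3
  read 'b': p3 → p1
  read 'a': p1 → p3
  read 'b': p3 → p1
  read 'd': p1 → p0
  read 'd': p0 → p2
  read 'c': p2 → p1
  read 'd': p1 → p0
  read 'd': p0 → p2
  read 'a': p2 → p4
  read 'd': p4 → p3
  read 'a': p3 → p4
  read 'c': p4 → p3
  read 'd': p3 → p3
  end p3, accepted
w2:
  start at p0
  read 'a': p0 → p4
  read 'b': p4 → p2
  read 'b': p2 → p1
  read 'd': p1 → p0
  read 'a': p0 → p4
  read 'd': p4 → p3
  read 'd': p3 → p3
  read 'a': p3 → p4
  read 'b': p4 → p2
  read 'd': p2 → p0
  read 'a': p0 → p4
  read 'a': p4 → p2
  read 'b': p2 → p1
  read 'd': p1 → p0
  read 'c': p0 → p2
  read 'd': p2 → p0
  read 'c': p0 → p2
  read 'c': p2 → p1
  read 'a': p1 → p3
  read 'd': p3 → p3
  read 'd': p3 → p3
  end p3, accepted
w3:
  start at p0
  read 'd': p0 → p2
  read 'b': p2 → p1
  read 'd': p1 → p0
  read 'b': p0 → p1
  read 'a': p1 → p3
  read 'a': p3 → p4
  read 'b': p4 → p2
  read 'a': p2 → p4
  read 'd': p4 → p3
  read 'b': p3 → p1
  read 'c': p1 → p2
  read 'b': p2 → p1
  read 'a': p1 → p3
  end p3, accepted

w1, w2, w3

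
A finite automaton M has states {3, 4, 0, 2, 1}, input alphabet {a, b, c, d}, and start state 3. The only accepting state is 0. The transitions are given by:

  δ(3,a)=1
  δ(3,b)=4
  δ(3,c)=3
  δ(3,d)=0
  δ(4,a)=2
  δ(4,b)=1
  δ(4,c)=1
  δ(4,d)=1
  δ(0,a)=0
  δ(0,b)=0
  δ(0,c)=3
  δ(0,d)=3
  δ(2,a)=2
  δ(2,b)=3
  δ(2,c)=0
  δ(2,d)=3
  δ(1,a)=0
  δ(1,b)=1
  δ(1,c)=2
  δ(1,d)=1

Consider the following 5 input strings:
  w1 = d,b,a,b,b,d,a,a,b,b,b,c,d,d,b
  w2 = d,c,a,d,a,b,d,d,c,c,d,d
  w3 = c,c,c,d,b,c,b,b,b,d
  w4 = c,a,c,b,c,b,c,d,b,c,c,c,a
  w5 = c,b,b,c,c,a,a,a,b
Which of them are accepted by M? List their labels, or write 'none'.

w1:
  start at 3
  read 'd': 3 → 0
  read 'b': 0 → 0
  read 'a': 0 → 0
  read 'b': 0 → 0
  read 'b': 0 → 0
  read 'd': 0 → 3
  read 'a': 3 → 1
  read 'a': 1 → 0
  read 'b': 0 → 0
  read 'b': 0 → 0
  read 'b': 0 → 0
  read 'c': 0 → 3
  read 'd': 3 → 0
  read 'd': 0 → 3
  read 'b': 3 → 4
  end 4, rejected
w2:
  start at 3
  read 'd': 3 → 0
  read 'c': 0 → 3
  read 'a': 3 → 1
  read 'd': 1 → 1
  read 'a': 1 → 0
  read 'b': 0 → 0
  read 'd': 0 → 3
  read 'd': 3 → 0
  read 'c': 0 → 3
  read 'c': 3 → 3
  read 'd': 3 → 0
  read 'd': 0 → 3
  end 3, rejected
w3:
  start at 3
  read 'c': 3 → 3
  read 'c': 3 → 3
  read 'c': 3 → 3
  read 'd': 3 → 0
  read 'b': 0 → 0
  read 'c': 0 → 3
  read 'b': 3 → 4
  read 'b': 4 → 1
  read 'b': 1 → 1
  read 'd': 1 → 1
  end 1, rejected
w4:
  start at 3
  read 'c': 3 → 3
  read 'a': 3 → 1
  read 'c': 1 → 2
  read 'b': 2 → 3
  read 'c': 3 → 3
  read 'b': 3 → 4
  read 'c': 4 → 1
  read 'd': 1 → 1
  read 'b': 1 → 1
  read 'c': 1 → 2
  read 'c': 2 → 0
  read 'c': 0 → 3
  read 'a': 3 → 1
  end 1, rejected
w5:
  start at 3
  read 'c': 3 → 3
  read 'b': 3 → 4
  read 'b': 4 → 1
  read 'c': 1 → 2
  read 'c': 2 → 0
  read 'a': 0 → 0
  read 'a': 0 → 0
  read 'a': 0 → 0
  read 'b': 0 → 0
  end 0, accepted

w5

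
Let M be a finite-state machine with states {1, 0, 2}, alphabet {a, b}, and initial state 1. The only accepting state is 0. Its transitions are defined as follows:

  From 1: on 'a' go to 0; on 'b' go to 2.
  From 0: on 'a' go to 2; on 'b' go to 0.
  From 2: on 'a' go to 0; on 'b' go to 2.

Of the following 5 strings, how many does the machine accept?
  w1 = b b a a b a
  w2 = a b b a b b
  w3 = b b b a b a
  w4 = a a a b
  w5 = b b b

2

w1: 1 → 2 → 2 → 0 → 2 → 2 → 0  → end 0, accepted
w2: 1 → 0 → 0 → 0 → 2 → 2 → 2  → end 2, rejected
w3: 1 → 2 → 2 → 2 → 0 → 0 → 2  → end 2, rejected
w4: 1 → 0 → 2 → 0 → 0  → end 0, accepted
w5: 1 → 2 → 2 → 2  → end 2, rejected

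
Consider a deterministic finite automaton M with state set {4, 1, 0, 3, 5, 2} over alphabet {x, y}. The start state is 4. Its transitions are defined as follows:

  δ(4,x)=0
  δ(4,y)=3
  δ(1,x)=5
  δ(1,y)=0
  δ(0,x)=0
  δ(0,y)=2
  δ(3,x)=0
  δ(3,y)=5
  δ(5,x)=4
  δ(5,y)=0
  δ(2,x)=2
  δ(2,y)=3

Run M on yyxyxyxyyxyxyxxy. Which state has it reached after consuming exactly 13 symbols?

2

4 → 3 → 5 → 4 → 3 → 0 → 2 → 2 → 3 → 5 → 4 → 3 → 0 → 2
After 13 symbols: 2.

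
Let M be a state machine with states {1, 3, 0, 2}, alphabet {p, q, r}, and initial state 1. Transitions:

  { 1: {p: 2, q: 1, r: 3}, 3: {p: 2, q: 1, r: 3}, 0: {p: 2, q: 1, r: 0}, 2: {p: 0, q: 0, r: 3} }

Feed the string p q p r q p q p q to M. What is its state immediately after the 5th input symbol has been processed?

1

1 → 2 → 0 → 2 → 3 → 1
After 5 symbols: 1.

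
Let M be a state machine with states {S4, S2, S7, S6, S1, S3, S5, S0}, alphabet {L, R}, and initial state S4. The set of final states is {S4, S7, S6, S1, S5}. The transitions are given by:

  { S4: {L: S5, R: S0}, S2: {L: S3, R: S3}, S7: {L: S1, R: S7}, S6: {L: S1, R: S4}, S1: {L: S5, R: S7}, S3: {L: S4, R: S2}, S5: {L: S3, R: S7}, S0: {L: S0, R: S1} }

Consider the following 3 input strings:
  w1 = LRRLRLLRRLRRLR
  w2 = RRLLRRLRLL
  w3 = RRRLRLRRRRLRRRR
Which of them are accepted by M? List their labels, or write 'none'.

w1: Trace: S4 -L-> S5 -R-> S7 -R-> S7 -L-> S1 -R-> S7 -L-> S1 -L-> S5 -R-> S7 -R-> S7 -L-> S1 -R-> S7 -R-> S7 -L-> S1 -R-> S7  → end S7, accepted
w2: Trace: S4 -R-> S0 -R-> S1 -L-> S5 -L-> S3 -R-> S2 -R-> S3 -L-> S4 -R-> S0 -L-> S0 -L-> S0  → end S0, rejected
w3: Trace: S4 -R-> S0 -R-> S1 -R-> S7 -L-> S1 -R-> S7 -L-> S1 -R-> S7 -R-> S7 -R-> S7 -R-> S7 -L-> S1 -R-> S7 -R-> S7 -R-> S7 -R-> S7  → end S7, accepted

w1, w3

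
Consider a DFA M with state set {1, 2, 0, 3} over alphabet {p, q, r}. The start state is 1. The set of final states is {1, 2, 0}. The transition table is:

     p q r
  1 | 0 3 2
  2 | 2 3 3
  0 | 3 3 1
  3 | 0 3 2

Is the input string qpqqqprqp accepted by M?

start at 1
read 'q': 1 → 3
read 'p': 3 → 0
read 'q': 0 → 3
read 'q': 3 → 3
read 'q': 3 → 3
read 'p': 3 → 0
read 'r': 0 → 1
read 'q': 1 → 3
read 'p': 3 → 0
End state 0 is accepting.

Yes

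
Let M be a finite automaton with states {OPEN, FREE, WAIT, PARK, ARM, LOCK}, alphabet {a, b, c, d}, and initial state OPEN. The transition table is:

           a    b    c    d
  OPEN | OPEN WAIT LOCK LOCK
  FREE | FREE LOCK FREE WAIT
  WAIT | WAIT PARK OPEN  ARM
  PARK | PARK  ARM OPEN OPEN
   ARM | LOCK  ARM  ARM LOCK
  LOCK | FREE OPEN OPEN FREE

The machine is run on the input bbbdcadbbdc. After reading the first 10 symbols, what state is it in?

ARM

start at OPEN
read 'b': OPEN → WAIT
read 'b': WAIT → PARK
read 'b': PARK → ARM
read 'd': ARM → LOCK
read 'c': LOCK → OPEN
read 'a': OPEN → OPEN
read 'd': OPEN → LOCK
read 'b': LOCK → OPEN
read 'b': OPEN → WAIT
read 'd': WAIT → ARM
After 10 symbols: ARM.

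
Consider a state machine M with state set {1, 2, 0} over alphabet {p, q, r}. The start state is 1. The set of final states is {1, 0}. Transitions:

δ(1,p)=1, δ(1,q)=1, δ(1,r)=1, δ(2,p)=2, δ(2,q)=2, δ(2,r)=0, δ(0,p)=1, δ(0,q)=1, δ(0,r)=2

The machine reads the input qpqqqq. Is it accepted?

Yes

1 → 1 → 1 → 1 → 1 → 1 → 1
End state 1 is accepting.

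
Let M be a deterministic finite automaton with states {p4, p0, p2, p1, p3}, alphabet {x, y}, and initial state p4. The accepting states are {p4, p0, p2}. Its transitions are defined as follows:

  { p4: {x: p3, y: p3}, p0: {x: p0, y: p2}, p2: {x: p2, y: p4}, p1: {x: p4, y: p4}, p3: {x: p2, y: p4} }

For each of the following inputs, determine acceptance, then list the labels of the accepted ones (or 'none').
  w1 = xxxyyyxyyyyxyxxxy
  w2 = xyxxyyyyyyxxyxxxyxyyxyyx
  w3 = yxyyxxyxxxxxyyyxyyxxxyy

w1: Trace: p4 -x-> p3 -x-> p2 -x-> p2 -y-> p4 -y-> p3 -y-> p4 -x-> p3 -y-> p4 -y-> p3 -y-> p4 -y-> p3 -x-> p2 -y-> p4 -x-> p3 -x-> p2 -x-> p2 -y-> p4  → end p4, accepted
w2: Trace: p4 -x-> p3 -y-> p4 -x-> p3 -x-> p2 -y-> p4 -y-> p3 -y-> p4 -y-> p3 -y-> p4 -y-> p3 -x-> p2 -x-> p2 -y-> p4 -x-> p3 -x-> p2 -x-> p2 -y-> p4 -x-> p3 -y-> p4 -y-> p3 -x-> p2 -y-> p4 -y-> p3 -x-> p2  → end p2, accepted
w3: Trace: p4 -y-> p3 -x-> p2 -y-> p4 -y-> p3 -x-> p2 -x-> p2 -y-> p4 -x-> p3 -x-> p2 -x-> p2 -x-> p2 -x-> p2 -y-> p4 -y-> p3 -y-> p4 -x-> p3 -y-> p4 -y-> p3 -x-> p2 -x-> p2 -x-> p2 -y-> p4 -y-> p3  → end p3, rejected

w1, w2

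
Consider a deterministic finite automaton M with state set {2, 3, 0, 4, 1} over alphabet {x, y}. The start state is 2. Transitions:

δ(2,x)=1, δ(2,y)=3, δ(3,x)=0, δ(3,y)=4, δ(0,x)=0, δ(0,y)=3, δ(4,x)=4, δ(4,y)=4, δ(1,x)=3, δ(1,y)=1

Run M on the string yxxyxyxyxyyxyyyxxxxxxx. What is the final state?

2 → 3 → 0 → 0 → 3 → 0 → 3 → 0 → 3 → 0 → 3 → 4 → 4 → 4 → 4 → 4 → 4 → 4 → 4 → 4 → 4 → 4 → 4

4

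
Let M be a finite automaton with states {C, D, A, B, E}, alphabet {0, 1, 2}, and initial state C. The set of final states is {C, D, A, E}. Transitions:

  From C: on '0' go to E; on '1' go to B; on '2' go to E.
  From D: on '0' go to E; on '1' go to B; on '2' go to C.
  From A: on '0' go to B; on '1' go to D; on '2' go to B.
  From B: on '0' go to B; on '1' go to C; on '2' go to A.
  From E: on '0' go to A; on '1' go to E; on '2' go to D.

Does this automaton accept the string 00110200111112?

Yes

start at C
read '0': C → E
read '0': E → A
read '1': A → D
read '1': D → B
read '0': B → B
read '2': B → A
read '0': A → B
read '0': B → B
read '1': B → C
read '1': C → B
read '1': B → C
read '1': C → B
read '1': B → C
read '2': C → E
End state E is accepting.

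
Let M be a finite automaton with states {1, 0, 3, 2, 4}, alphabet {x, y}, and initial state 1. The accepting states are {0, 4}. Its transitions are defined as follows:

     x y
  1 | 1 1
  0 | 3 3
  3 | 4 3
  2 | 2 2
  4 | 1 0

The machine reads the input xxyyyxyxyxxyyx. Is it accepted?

1 → 1 → 1 → 1 → 1 → 1 → 1 → 1 → 1 → 1 → 1 → 1 → 1 → 1 → 1
End state 1 is not accepting.

No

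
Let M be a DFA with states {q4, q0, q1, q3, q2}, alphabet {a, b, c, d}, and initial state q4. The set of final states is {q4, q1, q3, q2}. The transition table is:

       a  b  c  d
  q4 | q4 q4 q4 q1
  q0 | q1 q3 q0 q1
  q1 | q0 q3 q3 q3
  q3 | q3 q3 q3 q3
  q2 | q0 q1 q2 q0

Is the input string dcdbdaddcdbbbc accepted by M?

q4 → q1 → q3 → q3 → q3 → q3 → q3 → q3 → q3 → q3 → q3 → q3 → q3 → q3 → q3
End state q3 is accepting.

Yes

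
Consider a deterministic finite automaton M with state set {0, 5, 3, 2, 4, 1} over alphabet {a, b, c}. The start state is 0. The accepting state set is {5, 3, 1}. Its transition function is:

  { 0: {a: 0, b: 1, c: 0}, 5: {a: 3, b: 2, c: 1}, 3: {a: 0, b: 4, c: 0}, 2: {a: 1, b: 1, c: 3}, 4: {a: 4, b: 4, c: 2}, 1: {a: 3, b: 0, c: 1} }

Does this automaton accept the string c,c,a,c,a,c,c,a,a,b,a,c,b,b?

No

start at 0
read 'c': 0 → 0
read 'c': 0 → 0
read 'a': 0 → 0
read 'c': 0 → 0
read 'a': 0 → 0
read 'c': 0 → 0
read 'c': 0 → 0
read 'a': 0 → 0
read 'a': 0 → 0
read 'b': 0 → 1
read 'a': 1 → 3
read 'c': 3 → 0
read 'b': 0 → 1
read 'b': 1 → 0
End state 0 is not accepting.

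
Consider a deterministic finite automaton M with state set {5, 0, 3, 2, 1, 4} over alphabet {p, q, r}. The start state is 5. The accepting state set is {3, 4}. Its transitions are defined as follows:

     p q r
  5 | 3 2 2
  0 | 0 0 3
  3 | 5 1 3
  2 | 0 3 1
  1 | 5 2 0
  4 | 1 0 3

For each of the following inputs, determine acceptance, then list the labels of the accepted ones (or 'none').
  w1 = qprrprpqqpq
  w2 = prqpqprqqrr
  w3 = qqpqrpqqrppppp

none

w1: Trace: 5 -q-> 2 -p-> 0 -r-> 3 -r-> 3 -p-> 5 -r-> 2 -p-> 0 -q-> 0 -q-> 0 -p-> 0 -q-> 0  → end 0, rejected
w2: Trace: 5 -p-> 3 -r-> 3 -q-> 1 -p-> 5 -q-> 2 -p-> 0 -r-> 3 -q-> 1 -q-> 2 -r-> 1 -r-> 0  → end 0, rejected
w3: Trace: 5 -q-> 2 -q-> 3 -p-> 5 -q-> 2 -r-> 1 -p-> 5 -q-> 2 -q-> 3 -r-> 3 -p-> 5 -p-> 3 -p-> 5 -p-> 3 -p-> 5  → end 5, rejected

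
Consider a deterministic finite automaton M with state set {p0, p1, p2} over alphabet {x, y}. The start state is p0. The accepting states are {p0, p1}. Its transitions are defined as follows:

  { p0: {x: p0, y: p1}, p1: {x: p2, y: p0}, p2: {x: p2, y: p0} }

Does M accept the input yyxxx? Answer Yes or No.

Trace: p0 -y-> p1 -y-> p0 -x-> p0 -x-> p0 -x-> p0
End state p0 is accepting.

Yes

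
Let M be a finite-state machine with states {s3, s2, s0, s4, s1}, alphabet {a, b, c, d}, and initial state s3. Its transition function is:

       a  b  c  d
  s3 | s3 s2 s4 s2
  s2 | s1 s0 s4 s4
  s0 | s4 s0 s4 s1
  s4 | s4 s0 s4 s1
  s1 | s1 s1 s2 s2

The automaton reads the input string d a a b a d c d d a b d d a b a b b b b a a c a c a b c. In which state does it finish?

Trace: s3 -d-> s2 -a-> s1 -a-> s1 -b-> s1 -a-> s1 -d-> s2 -c-> s4 -d-> s1 -d-> s2 -a-> s1 -b-> s1 -d-> s2 -d-> s4 -a-> s4 -b-> s0 -a-> s4 -b-> s0 -b-> s0 -b-> s0 -b-> s0 -a-> s4 -a-> s4 -c-> s4 -a-> s4 -c-> s4 -a-> s4 -b-> s0 -c-> s4

s4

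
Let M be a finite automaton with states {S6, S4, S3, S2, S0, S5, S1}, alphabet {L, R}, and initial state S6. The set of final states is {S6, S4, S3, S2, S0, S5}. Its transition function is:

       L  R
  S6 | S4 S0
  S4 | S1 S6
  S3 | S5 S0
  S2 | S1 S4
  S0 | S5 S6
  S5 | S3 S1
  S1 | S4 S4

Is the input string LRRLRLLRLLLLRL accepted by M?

S6 → S4 → S6 → S0 → S5 → S1 → S4 → S1 → S4 → S1 → S4 → S1 → S4 → S6 → S4
End state S4 is accepting.

Yes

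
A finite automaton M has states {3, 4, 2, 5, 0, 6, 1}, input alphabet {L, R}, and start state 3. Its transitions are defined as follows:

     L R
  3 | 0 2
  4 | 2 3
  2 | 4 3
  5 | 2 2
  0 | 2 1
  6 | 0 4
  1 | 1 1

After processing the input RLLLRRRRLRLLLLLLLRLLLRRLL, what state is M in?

2

Trace: 3 -R-> 2 -L-> 4 -L-> 2 -L-> 4 -R-> 3 -R-> 2 -R-> 3 -R-> 2 -L-> 4 -R-> 3 -L-> 0 -L-> 2 -L-> 4 -L-> 2 -L-> 4 -L-> 2 -L-> 4 -R-> 3 -L-> 0 -L-> 2 -L-> 4 -R-> 3 -R-> 2 -L-> 4 -L-> 2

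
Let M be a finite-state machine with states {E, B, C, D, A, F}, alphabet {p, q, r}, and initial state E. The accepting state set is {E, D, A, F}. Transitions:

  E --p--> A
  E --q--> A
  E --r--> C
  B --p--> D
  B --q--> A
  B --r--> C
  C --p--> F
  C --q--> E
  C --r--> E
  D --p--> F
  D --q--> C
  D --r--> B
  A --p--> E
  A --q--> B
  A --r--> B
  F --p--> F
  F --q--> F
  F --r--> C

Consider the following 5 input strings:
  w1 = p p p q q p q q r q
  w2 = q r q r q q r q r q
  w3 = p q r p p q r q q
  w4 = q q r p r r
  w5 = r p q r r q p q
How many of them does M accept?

w1: E → A → E → A → B → A → E → A → B → C → E  → end E, accepted
w2: E → A → B → A → B → A → B → C → E → C → E  → end E, accepted
w3: E → A → B → C → F → F → F → C → E → A  → end A, accepted
w4: E → A → B → C → F → C → E  → end E, accepted
w5: E → C → F → F → C → E → A → E → A  → end A, accepted

5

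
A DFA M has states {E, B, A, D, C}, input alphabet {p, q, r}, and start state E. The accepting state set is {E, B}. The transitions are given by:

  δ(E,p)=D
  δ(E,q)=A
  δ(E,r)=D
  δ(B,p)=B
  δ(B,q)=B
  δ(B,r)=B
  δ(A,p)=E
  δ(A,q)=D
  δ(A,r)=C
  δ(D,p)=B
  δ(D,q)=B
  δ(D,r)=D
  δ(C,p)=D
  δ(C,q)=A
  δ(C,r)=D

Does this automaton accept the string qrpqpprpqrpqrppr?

Yes

start at E
read 'q': E → A
read 'r': A → C
read 'p': C → D
read 'q': D → B
read 'p': B → B
read 'p': B → B
read 'r': B → B
read 'p': B → B
read 'q': B → B
read 'r': B → B
read 'p': B → B
read 'q': B → B
read 'r': B → B
read 'p': B → B
read 'p': B → B
read 'r': B → B
End state B is accepting.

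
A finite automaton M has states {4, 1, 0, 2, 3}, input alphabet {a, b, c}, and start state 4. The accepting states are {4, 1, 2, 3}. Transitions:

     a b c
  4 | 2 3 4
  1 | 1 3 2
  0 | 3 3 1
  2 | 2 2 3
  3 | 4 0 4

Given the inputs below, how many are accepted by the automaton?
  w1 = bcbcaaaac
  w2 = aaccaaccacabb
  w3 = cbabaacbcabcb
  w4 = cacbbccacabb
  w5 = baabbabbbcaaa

3

w1: Trace: 4 -b-> 3 -c-> 4 -b-> 3 -c-> 4 -a-> 2 -a-> 2 -a-> 2 -a-> 2 -c-> 3  → end 3, accepted
w2: Trace: 4 -a-> 2 -a-> 2 -c-> 3 -c-> 4 -a-> 2 -a-> 2 -c-> 3 -c-> 4 -a-> 2 -c-> 3 -a-> 4 -b-> 3 -b-> 0  → end 0, rejected
w3: Trace: 4 -c-> 4 -b-> 3 -a-> 4 -b-> 3 -a-> 4 -a-> 2 -c-> 3 -b-> 0 -c-> 1 -a-> 1 -b-> 3 -c-> 4 -b-> 3  → end 3, accepted
w4: Trace: 4 -c-> 4 -a-> 2 -c-> 3 -b-> 0 -b-> 3 -c-> 4 -c-> 4 -a-> 2 -c-> 3 -a-> 4 -b-> 3 -b-> 0  → end 0, rejected
w5: Trace: 4 -b-> 3 -a-> 4 -a-> 2 -b-> 2 -b-> 2 -a-> 2 -b-> 2 -b-> 2 -b-> 2 -c-> 3 -a-> 4 -a-> 2 -a-> 2  → end 2, accepted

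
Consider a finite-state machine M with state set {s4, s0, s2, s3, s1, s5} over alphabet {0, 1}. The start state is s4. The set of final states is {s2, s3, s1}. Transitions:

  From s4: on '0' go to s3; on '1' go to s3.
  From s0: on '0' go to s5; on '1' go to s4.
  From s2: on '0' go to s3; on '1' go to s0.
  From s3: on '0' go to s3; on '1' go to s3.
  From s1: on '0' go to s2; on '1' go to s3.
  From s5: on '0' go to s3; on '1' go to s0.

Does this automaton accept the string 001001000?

Yes

start at s4
read '0': s4 → s3
read '0': s3 → s3
read '1': s3 → s3
read '0': s3 → s3
read '0': s3 → s3
read '1': s3 → s3
read '0': s3 → s3
read '0': s3 → s3
read '0': s3 → s3
End state s3 is accepting.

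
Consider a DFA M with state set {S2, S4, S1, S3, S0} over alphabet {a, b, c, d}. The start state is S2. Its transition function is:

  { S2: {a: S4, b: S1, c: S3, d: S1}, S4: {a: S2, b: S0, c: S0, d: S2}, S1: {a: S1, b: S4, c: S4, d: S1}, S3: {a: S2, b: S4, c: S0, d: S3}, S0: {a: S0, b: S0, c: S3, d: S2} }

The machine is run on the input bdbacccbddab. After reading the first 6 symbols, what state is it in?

S2 → S1 → S1 → S4 → S2 → S3 → S0
After 6 symbols: S0.

S0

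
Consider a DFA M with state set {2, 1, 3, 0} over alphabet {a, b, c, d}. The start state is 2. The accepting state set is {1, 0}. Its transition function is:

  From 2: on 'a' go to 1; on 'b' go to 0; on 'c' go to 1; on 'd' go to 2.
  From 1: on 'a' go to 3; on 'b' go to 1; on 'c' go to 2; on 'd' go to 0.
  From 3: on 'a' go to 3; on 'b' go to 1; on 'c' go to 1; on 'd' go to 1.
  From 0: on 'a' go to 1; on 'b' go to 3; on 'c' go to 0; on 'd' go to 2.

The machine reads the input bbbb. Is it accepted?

Yes

2 → 0 → 3 → 1 → 1
End state 1 is accepting.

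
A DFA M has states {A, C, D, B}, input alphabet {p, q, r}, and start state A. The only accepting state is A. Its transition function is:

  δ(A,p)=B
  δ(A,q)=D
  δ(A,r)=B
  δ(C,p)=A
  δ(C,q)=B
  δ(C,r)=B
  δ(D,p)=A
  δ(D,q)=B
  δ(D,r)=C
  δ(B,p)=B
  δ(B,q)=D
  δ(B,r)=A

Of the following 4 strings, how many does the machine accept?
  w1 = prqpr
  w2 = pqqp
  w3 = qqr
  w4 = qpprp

1

w1: Trace: A -p-> B -r-> A -q-> D -p-> A -r-> B  → end B, rejected
w2: Trace: A -p-> B -q-> D -q-> B -p-> B  → end B, rejected
w3: Trace: A -q-> D -q-> B -r-> A  → end A, accepted
w4: Trace: A -q-> D -p-> A -p-> B -r-> A -p-> B  → end B, rejected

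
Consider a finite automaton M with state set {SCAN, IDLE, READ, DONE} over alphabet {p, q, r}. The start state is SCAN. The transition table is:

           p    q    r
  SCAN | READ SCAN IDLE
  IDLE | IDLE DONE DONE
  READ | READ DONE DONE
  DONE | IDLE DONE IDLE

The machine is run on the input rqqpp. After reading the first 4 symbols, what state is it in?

IDLE

Trace: SCAN -r-> IDLE -q-> DONE -q-> DONE -p-> IDLE
After 4 symbols: IDLE.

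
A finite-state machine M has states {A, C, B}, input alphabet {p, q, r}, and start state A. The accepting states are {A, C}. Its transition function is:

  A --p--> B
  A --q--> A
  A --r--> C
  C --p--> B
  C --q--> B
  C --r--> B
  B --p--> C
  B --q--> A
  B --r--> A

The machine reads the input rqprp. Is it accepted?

Yes

A → C → B → C → B → C
End state C is accepting.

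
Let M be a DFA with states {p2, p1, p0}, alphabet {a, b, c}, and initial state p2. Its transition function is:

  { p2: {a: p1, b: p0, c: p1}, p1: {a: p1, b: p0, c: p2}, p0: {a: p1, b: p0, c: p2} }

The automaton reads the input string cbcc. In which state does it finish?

p1

p2 → p1 → p0 → p2 → p1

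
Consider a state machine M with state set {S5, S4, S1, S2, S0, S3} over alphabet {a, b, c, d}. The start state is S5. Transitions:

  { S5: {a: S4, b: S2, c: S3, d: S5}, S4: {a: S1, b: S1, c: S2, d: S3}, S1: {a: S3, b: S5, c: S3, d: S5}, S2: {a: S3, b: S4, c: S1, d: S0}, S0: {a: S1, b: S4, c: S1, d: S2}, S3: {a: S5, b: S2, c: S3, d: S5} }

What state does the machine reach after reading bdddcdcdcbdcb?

start at S5
read 'b': S5 → S2
read 'd': S2 → S0
read 'd': S0 → S2
read 'd': S2 → S0
read 'c': S0 → S1
read 'd': S1 → S5
read 'c': S5 → S3
read 'd': S3 → S5
read 'c': S5 → S3
read 'b': S3 → S2
read 'd': S2 → S0
read 'c': S0 → S1
read 'b': S1 → S5

S5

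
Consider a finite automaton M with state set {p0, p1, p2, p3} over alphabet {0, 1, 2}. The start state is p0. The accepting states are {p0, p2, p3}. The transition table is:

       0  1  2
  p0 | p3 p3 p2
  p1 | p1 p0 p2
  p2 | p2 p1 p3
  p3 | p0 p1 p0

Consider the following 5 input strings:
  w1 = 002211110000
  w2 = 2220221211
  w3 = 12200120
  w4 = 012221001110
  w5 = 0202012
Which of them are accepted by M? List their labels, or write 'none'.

w1:
  start at p0
  read '0': p0 → p3
  read '0': p3 → p0
  read '2': p0 → p2
  read '2': p2 → p3
  read '1': p3 → p1
  read '1': p1 → p0
  read '1': p0 → p3
  read '1': p3 → p1
  read '0': p1 → p1
  read '0': p1 → p1
  read '0': p1 → p1
  read '0': p1 → p1
  end p1, rejected
w2:
  start at p0
  read '2': p0 → p2
  read '2': p2 → p3
  read '2': p3 → p0
  read '0': p0 → p3
  read '2': p3 → p0
  read '2': p0 → p2
  read '1': p2 → p1
  read '2': p1 → p2
  read '1': p2 → p1
  read '1': p1 → p0
  end p0, accepted
w3:
  start at p0
  read '1': p0 → p3
  read '2': p3 → p0
  read '2': p0 → p2
  read '0': p2 → p2
  read '0': p2 → p2
  read '1': p2 → p1
  read '2': p1 → p2
  read '0': p2 → p2
  end p2, accepted
w4:
  start at p0
  read '0': p0 → p3
  read '1': p3 → p1
  read '2': p1 → p2
  read '2': p2 → p3
  read '2': p3 → p0
  read '1': p0 → p3
  read '0': p3 → p0
  read '0': p0 → p3
  read '1': p3 → p1
  read '1': p1 → p0
  read '1': p0 → p3
  read '0': p3 → p0
  end p0, accepted
w5:
  start at p0
  read '0': p0 → p3
  read '2': p3 → p0
  read '0': p0 → p3
  read '2': p3 → p0
  read '0': p0 → p3
  read '1': p3 → p1
  read '2': p1 → p2
  end p2, accepted

w2, w3, w4, w5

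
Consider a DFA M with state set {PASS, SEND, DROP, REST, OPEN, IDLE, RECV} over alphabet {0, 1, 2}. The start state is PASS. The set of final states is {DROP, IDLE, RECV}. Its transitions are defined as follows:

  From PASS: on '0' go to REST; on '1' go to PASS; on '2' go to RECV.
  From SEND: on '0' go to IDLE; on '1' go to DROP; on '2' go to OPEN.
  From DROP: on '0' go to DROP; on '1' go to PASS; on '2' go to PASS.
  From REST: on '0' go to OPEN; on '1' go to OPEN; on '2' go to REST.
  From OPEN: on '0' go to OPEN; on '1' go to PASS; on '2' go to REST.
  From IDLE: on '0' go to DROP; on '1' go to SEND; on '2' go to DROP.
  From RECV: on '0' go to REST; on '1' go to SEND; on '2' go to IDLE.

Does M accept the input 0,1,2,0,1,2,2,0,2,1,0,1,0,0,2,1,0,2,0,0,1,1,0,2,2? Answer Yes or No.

start at PASS
read '0': PASS → REST
read '1': REST → OPEN
read '2': OPEN → REST
read '0': REST → OPEN
read '1': OPEN → PASS
read '2': PASS → RECV
read '2': RECV → IDLE
read '0': IDLE → DROP
read '2': DROP → PASS
read '1': PASS → PASS
read '0': PASS → REST
read '1': REST → OPEN
read '0': OPEN → OPEN
read '0': OPEN → OPEN
read '2': OPEN → REST
read '1': REST → OPEN
read '0': OPEN → OPEN
read '2': OPEN → REST
read '0': REST → OPEN
read '0': OPEN → OPEN
read '1': OPEN → PASS
read '1': PASS → PASS
read '0': PASS → REST
read '2': REST → REST
read '2': REST → REST
End state REST is not accepting.

No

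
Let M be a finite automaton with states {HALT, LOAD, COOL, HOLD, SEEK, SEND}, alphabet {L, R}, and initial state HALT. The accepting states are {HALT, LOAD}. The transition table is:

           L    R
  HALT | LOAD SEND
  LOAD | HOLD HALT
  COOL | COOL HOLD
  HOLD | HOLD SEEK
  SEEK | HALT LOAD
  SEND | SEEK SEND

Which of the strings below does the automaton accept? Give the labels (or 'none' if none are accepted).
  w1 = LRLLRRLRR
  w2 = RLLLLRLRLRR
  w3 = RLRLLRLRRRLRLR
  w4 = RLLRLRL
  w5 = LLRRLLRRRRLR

w1, w2, w5

w1: Trace: HALT -L-> LOAD -R-> HALT -L-> LOAD -L-> HOLD -R-> SEEK -R-> LOAD -L-> HOLD -R-> SEEK -R-> LOAD  → end LOAD, accepted
w2: Trace: HALT -R-> SEND -L-> SEEK -L-> HALT -L-> LOAD -L-> HOLD -R-> SEEK -L-> HALT -R-> SEND -L-> SEEK -R-> LOAD -R-> HALT  → end HALT, accepted
w3: Trace: HALT -R-> SEND -L-> SEEK -R-> LOAD -L-> HOLD -L-> HOLD -R-> SEEK -L-> HALT -R-> SEND -R-> SEND -R-> SEND -L-> SEEK -R-> LOAD -L-> HOLD -R-> SEEK  → end SEEK, rejected
w4: Trace: HALT -R-> SEND -L-> SEEK -L-> HALT -R-> SEND -L-> SEEK -R-> LOAD -L-> HOLD  → end HOLD, rejected
w5: Trace: HALT -L-> LOAD -L-> HOLD -R-> SEEK -R-> LOAD -L-> HOLD -L-> HOLD -R-> SEEK -R-> LOAD -R-> HALT -R-> SEND -L-> SEEK -R-> LOAD  → end LOAD, accepted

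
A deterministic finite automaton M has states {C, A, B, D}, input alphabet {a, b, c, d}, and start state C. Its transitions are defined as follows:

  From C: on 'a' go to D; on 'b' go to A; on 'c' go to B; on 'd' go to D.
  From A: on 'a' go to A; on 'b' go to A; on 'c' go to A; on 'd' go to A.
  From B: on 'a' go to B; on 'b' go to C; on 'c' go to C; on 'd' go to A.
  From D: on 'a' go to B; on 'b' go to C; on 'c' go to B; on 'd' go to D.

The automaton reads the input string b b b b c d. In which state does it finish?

A

start at C
read 'b': C → A
read 'b': A → A
read 'b': A → A
read 'b': A → A
read 'c': A → A
read 'd': A → A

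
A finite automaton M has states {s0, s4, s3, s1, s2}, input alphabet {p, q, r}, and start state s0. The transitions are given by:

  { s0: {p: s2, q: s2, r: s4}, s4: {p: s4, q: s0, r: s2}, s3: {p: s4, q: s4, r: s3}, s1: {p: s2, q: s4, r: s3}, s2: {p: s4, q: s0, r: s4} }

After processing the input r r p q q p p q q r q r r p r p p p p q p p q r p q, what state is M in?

s0

s0 → s4 → s2 → s4 → s0 → s2 → s4 → s4 → s0 → s2 → s4 → s0 → s4 → s2 → s4 → s2 → s4 → s4 → s4 → s4 → s0 → s2 → s4 → s0 → s4 → s4 → s0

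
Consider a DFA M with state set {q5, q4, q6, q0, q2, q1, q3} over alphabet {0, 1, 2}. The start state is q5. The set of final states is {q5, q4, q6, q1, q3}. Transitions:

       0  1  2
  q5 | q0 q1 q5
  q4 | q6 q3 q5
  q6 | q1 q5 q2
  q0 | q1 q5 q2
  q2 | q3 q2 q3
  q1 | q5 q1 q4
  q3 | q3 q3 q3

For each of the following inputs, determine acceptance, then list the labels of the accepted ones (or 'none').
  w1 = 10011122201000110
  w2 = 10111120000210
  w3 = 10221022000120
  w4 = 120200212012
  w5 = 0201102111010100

w1: q5 → q1 → q5 → q0 → q5 → q1 → q1 → q4 → q5 → q5 → q0 → q5 → q0 → q1 → q5 → q1 → q1 → q5  → end q5, accepted
w2: q5 → q1 → q5 → q1 → q1 → q1 → q1 → q4 → q6 → q1 → q5 → q0 → q2 → q2 → q3  → end q3, accepted
w3: q5 → q1 → q5 → q5 → q5 → q1 → q5 → q5 → q5 → q0 → q1 → q5 → q1 → q4 → q6  → end q6, accepted
w4: q5 → q1 → q4 → q6 → q2 → q3 → q3 → q3 → q3 → q3 → q3 → q3 → q3  → end q3, accepted
w5: q5 → q0 → q2 → q3 → q3 → q3 → q3 → q3 → q3 → q3 → q3 → q3 → q3 → q3 → q3 → q3 → q3  → end q3, accepted

w1, w2, w3, w4, w5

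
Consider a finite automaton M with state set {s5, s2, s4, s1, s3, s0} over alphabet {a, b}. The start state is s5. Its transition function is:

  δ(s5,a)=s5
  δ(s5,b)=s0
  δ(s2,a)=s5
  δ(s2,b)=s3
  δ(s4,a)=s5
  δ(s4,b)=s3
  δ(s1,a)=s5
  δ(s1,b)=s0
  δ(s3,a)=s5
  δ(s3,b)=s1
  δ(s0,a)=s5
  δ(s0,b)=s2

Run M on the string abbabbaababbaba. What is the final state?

s5

s5 → s5 → s0 → s2 → s5 → s0 → s2 → s5 → s5 → s0 → s5 → s0 → s2 → s5 → s0 → s5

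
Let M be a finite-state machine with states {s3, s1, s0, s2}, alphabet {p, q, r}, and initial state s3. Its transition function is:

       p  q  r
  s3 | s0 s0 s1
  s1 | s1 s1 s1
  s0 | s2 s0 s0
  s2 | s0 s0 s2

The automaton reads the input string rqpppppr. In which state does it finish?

s3 → s1 → s1 → s1 → s1 → s1 → s1 → s1 → s1

s1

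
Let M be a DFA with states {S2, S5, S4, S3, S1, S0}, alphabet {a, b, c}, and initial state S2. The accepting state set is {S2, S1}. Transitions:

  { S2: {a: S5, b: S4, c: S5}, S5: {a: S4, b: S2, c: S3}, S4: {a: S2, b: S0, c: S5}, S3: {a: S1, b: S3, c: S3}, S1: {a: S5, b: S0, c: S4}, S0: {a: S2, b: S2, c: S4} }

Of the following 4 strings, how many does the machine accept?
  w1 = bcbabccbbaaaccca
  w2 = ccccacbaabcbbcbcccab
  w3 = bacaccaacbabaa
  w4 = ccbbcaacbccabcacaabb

w1:
  start at S2
  read 'b': S2 → S4
  read 'c': S4 → S5
  read 'b': S5 → S2
  read 'a': S2 → S5
  read 'b': S5 → S2
  read 'c': S2 → S5
  read 'c': S5 → S3
  read 'b': S3 → S3
  read 'b': S3 → S3
  read 'a': S3 → S1
  read 'a': S1 → S5
  read 'a': S5 → S4
  read 'c': S4 → S5
  read 'c': S5 → S3
  read 'c': S3 → S3
  read 'a': S3 → S1
  end S1, accepted
w2:
  start at S2
  read 'c': S2 → S5
  read 'c': S5 → S3
  read 'c': S3 → S3
  read 'c': S3 → S3
  read 'a': S3 → S1
  read 'c': S1 → S4
  read 'b': S4 → S0
  read 'a': S0 → S2
  read 'a': S2 → S5
  read 'b': S5 → S2
  read 'c': S2 → S5
  read 'b': S5 → S2
  read 'b': S2 → S4
  read 'c': S4 → S5
  read 'b': S5 → S2
  read 'c': S2 → S5
  read 'c': S5 → S3
  read 'c': S3 → S3
  read 'a': S3 → S1
  read 'b': S1 → S0
  end S0, rejected
w3:
  start at S2
  read 'b': S2 → S4
  read 'a': S4 → S2
  read 'c': S2 → S5
  read 'a': S5 → S4
  read 'c': S4 → S5
  read 'c': S5 → S3
  read 'a': S3 → S1
  read 'a': S1 → S5
  read 'c': S5 → S3
  read 'b': S3 → S3
  read 'a': S3 → S1
  read 'b': S1 → S0
  read 'a': S0 → S2
  read 'a': S2 → S5
  end S5, rejected
w4:
  start at S2
  read 'c': S2 → S5
  read 'c': S5 → S3
  read 'b': S3 → S3
  read 'b': S3 → S3
  read 'c': S3 → S3
  read 'a': S3 → S1
  read 'a': S1 → S5
  read 'c': S5 → S3
  read 'b': S3 → S3
  read 'c': S3 → S3
  read 'c': S3 → S3
  read 'a': S3 → S1
  read 'b': S1 → S0
  read 'c': S0 → S4
  read 'a': S4 → S2
  read 'c': S2 → S5
  read 'a': S5 → S4
  read 'a': S4 → S2
  read 'b': S2 → S4
  read 'b': S4 → S0
  end S0, rejected

1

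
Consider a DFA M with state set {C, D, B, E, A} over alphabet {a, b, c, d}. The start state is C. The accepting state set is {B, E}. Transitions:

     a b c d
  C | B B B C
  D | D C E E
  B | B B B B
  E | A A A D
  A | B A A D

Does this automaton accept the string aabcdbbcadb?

C → B → B → B → B → B → B → B → B → B → B → B
End state B is accepting.

Yes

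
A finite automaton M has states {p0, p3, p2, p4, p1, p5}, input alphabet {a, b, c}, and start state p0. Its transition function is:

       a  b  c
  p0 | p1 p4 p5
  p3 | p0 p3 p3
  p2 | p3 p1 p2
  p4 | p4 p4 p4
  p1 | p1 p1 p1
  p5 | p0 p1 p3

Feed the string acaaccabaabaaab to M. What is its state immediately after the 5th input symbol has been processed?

p1

start at p0
read 'a': p0 → p1
read 'c': p1 → p1
read 'a': p1 → p1
read 'a': p1 → p1
read 'c': p1 → p1
After 5 symbols: p1.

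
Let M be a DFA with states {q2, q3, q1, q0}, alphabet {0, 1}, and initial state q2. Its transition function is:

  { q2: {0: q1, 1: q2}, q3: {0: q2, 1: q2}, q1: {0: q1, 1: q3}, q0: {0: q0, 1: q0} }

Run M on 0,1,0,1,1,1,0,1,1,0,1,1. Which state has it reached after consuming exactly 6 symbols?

q2

Trace: q2 -0-> q1 -1-> q3 -0-> q2 -1-> q2 -1-> q2 -1-> q2
After 6 symbols: q2.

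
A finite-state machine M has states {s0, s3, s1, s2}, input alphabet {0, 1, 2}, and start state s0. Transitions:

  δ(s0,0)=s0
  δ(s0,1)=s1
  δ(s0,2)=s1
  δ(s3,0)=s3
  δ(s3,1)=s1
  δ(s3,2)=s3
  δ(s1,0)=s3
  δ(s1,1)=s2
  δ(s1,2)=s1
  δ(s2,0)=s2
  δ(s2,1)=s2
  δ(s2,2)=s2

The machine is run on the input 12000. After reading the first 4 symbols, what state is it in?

Trace: s0 -1-> s1 -2-> s1 -0-> s3 -0-> s3
After 4 symbols: s3.

s3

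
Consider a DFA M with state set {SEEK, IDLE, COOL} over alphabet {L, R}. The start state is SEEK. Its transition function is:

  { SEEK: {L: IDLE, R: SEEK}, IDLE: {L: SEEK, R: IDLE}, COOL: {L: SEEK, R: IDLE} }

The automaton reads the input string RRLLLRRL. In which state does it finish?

SEEK

SEEK → SEEK → SEEK → IDLE → SEEK → IDLE → IDLE → IDLE → SEEK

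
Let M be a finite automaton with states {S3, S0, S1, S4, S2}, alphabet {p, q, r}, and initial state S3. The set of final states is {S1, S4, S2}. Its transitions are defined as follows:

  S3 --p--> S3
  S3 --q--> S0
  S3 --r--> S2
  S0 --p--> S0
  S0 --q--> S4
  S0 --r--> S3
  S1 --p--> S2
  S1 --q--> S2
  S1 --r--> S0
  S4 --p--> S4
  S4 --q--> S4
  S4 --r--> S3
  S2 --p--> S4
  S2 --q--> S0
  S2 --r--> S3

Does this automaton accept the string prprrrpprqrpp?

No

S3 → S3 → S2 → S4 → S3 → S2 → S3 → S3 → S3 → S2 → S0 → S3 → S3 → S3
End state S3 is not accepting.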